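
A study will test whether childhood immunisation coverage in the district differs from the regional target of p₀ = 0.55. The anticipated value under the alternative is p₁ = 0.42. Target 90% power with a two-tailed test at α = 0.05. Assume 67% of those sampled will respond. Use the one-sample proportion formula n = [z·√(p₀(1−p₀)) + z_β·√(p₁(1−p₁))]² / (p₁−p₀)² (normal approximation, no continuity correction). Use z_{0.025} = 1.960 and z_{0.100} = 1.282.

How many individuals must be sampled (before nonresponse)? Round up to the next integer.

n = 229

n = [z_{α/2}·√(p₀q₀) + z_β·√(p₁q₁)]² / (p₁ − p₀)²
  = [1.960·√(0.55·0.45) + 1.282·√(0.42·0.58)]² / (-0.13)²
  = [1.960·0.4975 + 1.282·0.4936]² / 0.0169
  = [1.6078]² / 0.0169
  = 152.97
Adjust for 67% response: 152.97 / 0.67 = 228.31.
Round up → n = 229.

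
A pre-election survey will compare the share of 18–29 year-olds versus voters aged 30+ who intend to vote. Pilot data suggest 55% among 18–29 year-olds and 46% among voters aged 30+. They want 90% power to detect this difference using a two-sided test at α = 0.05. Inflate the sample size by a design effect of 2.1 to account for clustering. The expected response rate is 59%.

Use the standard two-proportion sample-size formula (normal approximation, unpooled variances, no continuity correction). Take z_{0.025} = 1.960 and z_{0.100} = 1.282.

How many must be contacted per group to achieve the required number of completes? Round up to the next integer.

n = (z_{α/2} + z_β)² · [p₁(1−p₁) + p₂(1−p₂)] / (p₁ − p₂)²
  = (1.960 + 1.282)² · (0.55·0.45 + 0.46·0.54) / (0.09)²
  = (3.242)² · (0.2475 + 0.2484) / 0.0081
  = 10.5106 · 0.4959 / 0.0081
  = 643.48
Design effect: 2.1 × 643.48 = 1351.31.
Adjust for 59% response: 1351.31 / 0.59 = 2290.35.
Round up → n = 2291 per group.

n = 2291 per group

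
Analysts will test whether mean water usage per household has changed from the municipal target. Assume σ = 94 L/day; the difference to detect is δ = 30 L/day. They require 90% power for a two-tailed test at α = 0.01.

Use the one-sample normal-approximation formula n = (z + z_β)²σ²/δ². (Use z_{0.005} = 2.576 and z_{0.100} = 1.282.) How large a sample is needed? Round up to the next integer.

n = 147

n = (z_{α/2} + z_β)² · σ² / δ²
  = (2.576 + 1.282)² · 94² / 30²
  = 14.8842 · 8836 / 900
  = 146.13
Round up → n = 147.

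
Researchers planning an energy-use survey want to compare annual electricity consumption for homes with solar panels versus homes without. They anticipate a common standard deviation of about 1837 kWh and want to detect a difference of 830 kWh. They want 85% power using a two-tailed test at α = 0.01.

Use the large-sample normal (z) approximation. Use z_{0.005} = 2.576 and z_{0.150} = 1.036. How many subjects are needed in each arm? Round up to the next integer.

n = (z_{α/2} + z_β)² · (σ₁² + σ₂²) / δ²
  = (2.576 + 1.036)² · (2·1837² = 6749138) / 830²
  = 13.0465 · 6749138 / 688900
  = 127.82
Round up → n = 128 per group.

n = 128 per group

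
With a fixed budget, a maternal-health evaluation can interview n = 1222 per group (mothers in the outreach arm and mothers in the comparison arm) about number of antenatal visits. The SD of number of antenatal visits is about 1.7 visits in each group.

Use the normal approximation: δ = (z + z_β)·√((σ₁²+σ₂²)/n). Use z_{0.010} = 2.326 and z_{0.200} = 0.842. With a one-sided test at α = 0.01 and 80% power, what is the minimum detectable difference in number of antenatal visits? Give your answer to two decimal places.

δ = (z_α + z_β) · √((σ₁²+σ₂²)/n)
  = (2.326 + 0.842) · √(5.78/1222)
  = 3.168 · √0.00473
  = 3.168 · 0.0688
  = 0.2179

Minimum detectable difference ≈ 0.22 visits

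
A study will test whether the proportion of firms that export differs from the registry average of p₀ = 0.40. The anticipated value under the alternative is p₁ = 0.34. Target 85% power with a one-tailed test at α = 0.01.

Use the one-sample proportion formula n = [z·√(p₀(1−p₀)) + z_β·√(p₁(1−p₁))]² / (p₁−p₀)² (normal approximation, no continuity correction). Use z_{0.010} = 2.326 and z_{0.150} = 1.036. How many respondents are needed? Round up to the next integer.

n = [z_α·√(p₀q₀) + z_β·√(p₁q₁)]² / (p₁ − p₀)²
  = [2.326·√(0.40·0.60) + 1.036·√(0.34·0.66)]² / (-0.06)²
  = [2.326·0.4899 + 1.036·0.4737]² / 0.0036
  = [1.6303]² / 0.0036
  = 738.27
Round up → n = 739.

n = 739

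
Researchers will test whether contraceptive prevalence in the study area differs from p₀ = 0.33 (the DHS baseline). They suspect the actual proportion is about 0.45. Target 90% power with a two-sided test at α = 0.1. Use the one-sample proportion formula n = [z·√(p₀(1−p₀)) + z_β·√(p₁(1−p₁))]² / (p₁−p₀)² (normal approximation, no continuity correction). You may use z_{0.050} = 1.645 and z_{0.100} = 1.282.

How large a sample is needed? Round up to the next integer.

n = 139

n = [z_{α/2}·√(p₀q₀) + z_β·√(p₁q₁)]² / (p₁ − p₀)²
  = [1.645·√(0.33·0.67) + 1.282·√(0.45·0.55)]² / (0.12)²
  = [1.645·0.4702 + 1.282·0.4975]² / 0.0144
  = [1.4113]² / 0.0144
  = 138.31
Round up → n = 139.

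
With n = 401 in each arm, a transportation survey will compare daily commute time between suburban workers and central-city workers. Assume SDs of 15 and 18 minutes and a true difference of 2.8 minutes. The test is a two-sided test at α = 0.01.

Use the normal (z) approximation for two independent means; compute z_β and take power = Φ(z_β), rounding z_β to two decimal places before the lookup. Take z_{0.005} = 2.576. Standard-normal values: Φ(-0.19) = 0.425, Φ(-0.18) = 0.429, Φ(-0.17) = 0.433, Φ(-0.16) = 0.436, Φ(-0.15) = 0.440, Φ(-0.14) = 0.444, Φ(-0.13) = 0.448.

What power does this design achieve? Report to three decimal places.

Power ≈ 0.429

z_β = δ·√(n/(σ₁²+σ₂²)) − z_{α/2}
    = 2.8 · √(401/549) − 2.576
    = 2.8 · 0.85465 − 2.576
    = 2.3930 − 2.576 = -0.1830 → -0.18
Power = Φ(-0.18) = 0.429.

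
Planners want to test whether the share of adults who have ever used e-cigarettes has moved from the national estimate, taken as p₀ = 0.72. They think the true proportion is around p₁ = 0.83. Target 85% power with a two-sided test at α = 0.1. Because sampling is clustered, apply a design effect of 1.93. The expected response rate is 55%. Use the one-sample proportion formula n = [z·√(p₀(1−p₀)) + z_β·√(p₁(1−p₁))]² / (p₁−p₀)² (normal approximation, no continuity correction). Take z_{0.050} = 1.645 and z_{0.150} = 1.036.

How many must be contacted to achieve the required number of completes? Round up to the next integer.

n = 369

n = [z_{α/2}·√(p₀q₀) + z_β·√(p₁q₁)]² / (p₁ − p₀)²
  = [1.645·√(0.72·0.28) + 1.036·√(0.83·0.17)]² / (0.11)²
  = [1.645·0.4490 + 1.036·0.3756]² / 0.0121
  = [1.1278]² / 0.0121
  = 105.11
Design effect: 1.93 × 105.11 = 202.86.
Adjust for 55% response: 202.86 / 0.55 = 368.84.
Round up → n = 369.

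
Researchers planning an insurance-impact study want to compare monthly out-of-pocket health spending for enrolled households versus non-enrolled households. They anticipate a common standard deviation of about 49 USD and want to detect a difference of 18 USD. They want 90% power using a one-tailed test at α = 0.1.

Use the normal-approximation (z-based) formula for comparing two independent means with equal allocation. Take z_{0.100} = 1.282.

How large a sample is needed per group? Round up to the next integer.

n = (z_α + z_β)² · (σ₁² + σ₂²) / δ²
  = (1.282 + 1.282)² · (2·49² = 4802) / 18²
  = 6.5741 · 4802 / 324
  = 97.43
Round up → n = 98 per group.

n = 98 per group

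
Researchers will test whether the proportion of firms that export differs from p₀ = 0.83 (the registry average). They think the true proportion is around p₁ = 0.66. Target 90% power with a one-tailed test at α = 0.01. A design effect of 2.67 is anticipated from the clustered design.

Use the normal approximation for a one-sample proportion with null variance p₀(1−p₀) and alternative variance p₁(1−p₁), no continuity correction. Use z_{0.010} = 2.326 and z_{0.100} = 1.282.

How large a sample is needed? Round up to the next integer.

n = 203

n = [z_α·√(p₀q₀) + z_β·√(p₁q₁)]² / (p₁ − p₀)²
  = [2.326·√(0.83·0.17) + 1.282·√(0.66·0.34)]² / (-0.17)²
  = [2.326·0.3756 + 1.282·0.4737]² / 0.0289
  = [1.4810]² / 0.0289
  = 75.90
Design effect: 2.67 × 75.90 = 202.64.
Round up → n = 203.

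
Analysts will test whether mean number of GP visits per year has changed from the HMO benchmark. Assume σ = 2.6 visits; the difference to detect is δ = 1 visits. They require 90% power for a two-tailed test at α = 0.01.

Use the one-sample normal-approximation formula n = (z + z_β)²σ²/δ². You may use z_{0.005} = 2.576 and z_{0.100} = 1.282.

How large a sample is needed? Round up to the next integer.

n = (z_{α/2} + z_β)² · σ² / δ²
  = (2.576 + 1.282)² · 2.6² / 1²
  = 14.8842 · 6.76 / 1
  = 100.62
Round up → n = 101.

n = 101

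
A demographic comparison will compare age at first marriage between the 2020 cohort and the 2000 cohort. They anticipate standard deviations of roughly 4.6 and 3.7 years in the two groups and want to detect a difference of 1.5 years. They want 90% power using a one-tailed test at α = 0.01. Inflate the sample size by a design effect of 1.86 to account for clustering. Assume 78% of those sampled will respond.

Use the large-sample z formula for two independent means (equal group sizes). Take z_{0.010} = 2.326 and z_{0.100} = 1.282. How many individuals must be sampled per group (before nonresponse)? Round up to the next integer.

n = 481 per group

n = (z_α + z_β)² · (σ₁² + σ₂²) / δ²
  = (2.326 + 1.282)² · (4.6² + 3.7² = 34.85) / 1.5²
  = 13.0177 · 34.85 / 2.25
  = 201.63
Design effect: 1.86 × 201.63 = 375.03.
Adjust for 78% response: 375.03 / 0.78 = 480.81.
Round up → n = 481 per group.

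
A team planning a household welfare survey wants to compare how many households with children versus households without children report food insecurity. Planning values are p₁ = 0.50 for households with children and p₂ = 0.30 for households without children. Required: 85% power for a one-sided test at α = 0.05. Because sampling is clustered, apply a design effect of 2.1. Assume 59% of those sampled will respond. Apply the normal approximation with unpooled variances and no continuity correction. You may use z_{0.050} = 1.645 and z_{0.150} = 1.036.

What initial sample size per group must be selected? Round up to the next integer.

n = 295 per group

n = (z_α + z_β)² · [p₁(1−p₁) + p₂(1−p₂)] / (p₁ − p₂)²
  = (1.645 + 1.036)² · (0.50·0.50 + 0.30·0.70) / (0.20)²
  = (2.681)² · (0.2500 + 0.2100) / 0.0400
  = 7.1878 · 0.4600 / 0.0400
  = 82.66
Design effect: 2.1 × 82.66 = 173.58.
Adjust for 59% response: 173.58 / 0.59 = 294.21.
Round up → n = 295 per group.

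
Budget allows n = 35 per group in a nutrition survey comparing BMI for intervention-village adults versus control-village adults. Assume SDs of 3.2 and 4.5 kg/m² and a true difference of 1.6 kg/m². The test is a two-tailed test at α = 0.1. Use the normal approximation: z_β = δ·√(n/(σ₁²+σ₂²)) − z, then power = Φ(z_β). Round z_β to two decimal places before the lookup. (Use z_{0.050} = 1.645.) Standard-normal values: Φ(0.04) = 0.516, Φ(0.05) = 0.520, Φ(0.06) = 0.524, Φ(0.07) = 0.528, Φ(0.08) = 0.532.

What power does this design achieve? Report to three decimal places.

Power ≈ 0.528

z_β = δ·√(n/(σ₁²+σ₂²)) − z_{α/2}
    = 1.6 · √(35/30.49) − 1.645
    = 1.6 · 1.07141 − 1.645
    = 1.7143 − 1.645 = 0.0693 → 0.07
Power = Φ(0.07) = 0.528.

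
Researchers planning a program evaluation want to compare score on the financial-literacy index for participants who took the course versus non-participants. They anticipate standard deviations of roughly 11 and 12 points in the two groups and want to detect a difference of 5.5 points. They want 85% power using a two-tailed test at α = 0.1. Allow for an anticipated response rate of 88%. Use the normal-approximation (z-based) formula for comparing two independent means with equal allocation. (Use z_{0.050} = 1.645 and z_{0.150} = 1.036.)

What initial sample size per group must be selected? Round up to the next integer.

n = (z_{α/2} + z_β)² · (σ₁² + σ₂²) / δ²
  = (1.645 + 1.036)² · (11² + 12² = 265) / 5.5²
  = 7.1878 · 265 / 30.25
  = 62.97
Adjust for 88% response: 62.97 / 0.88 = 71.55.
Round up → n = 72 per group.

n = 72 per group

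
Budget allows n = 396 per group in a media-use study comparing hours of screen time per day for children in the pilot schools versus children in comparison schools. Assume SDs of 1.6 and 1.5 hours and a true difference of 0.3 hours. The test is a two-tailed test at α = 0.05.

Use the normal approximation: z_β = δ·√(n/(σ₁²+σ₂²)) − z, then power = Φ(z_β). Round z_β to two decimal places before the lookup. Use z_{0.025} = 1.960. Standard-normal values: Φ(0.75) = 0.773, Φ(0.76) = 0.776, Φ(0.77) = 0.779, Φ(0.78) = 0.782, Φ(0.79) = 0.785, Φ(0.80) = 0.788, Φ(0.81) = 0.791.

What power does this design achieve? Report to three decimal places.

Power ≈ 0.776

z_β = δ·√(n/(σ₁²+σ₂²)) − z_{α/2}
    = 0.3 · √(396/4.81) − 1.960
    = 0.3 · 9.07350 − 1.960
    = 2.7221 − 1.960 = 0.7621 → 0.76
Power = Φ(0.76) = 0.776.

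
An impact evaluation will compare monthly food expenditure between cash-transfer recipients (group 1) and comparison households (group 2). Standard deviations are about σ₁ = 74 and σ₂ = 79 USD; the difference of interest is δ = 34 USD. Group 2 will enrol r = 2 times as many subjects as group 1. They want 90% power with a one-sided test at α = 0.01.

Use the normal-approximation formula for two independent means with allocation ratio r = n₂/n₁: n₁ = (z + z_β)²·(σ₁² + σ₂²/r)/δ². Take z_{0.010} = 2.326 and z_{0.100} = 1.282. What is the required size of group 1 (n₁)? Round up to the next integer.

n₁ = (z_α + z_β)² · (σ₁² + σ₂²/r) / δ²
   = (2.326 + 1.282)² · (74² + 79²/2) / 34²
   = 13.0177 · (5476 + 3120.5) / 1156
   = 13.0177 · 8596.5 / 1156
   = 96.80
Round up → n₁ = 97; n₂ = r·n₁ = 2 × 97 = 194.

n₁ = 97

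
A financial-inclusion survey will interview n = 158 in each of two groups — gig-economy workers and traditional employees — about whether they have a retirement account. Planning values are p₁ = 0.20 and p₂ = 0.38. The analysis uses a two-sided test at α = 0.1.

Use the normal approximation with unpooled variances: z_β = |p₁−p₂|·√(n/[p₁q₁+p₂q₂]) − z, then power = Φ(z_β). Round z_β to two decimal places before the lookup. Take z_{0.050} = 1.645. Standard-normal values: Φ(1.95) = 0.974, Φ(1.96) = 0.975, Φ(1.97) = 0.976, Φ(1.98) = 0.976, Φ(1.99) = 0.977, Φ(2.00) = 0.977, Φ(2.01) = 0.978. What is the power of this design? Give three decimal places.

Power ≈ 0.974

z_β = |p₁−p₂|·√(n/[p₁q₁+p₂q₂]) − z_{α/2}
    = 0.18 · √(158/0.3956) − 1.645
    = 0.18 · 19.9848 − 1.645
    = 3.5973 − 1.645 = 1.9523 → 1.95
Power = Φ(1.95) = 0.974.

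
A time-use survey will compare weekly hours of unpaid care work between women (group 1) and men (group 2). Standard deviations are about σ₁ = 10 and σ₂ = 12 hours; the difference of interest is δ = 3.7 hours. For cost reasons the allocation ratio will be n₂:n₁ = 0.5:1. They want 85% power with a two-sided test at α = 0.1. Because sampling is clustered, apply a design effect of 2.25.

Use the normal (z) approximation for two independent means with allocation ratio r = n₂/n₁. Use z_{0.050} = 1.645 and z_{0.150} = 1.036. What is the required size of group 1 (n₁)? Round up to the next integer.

n₁ = 459

n₁ = (z_{α/2} + z_β)² · (σ₁² + σ₂²/r) / δ²
   = (1.645 + 1.036)² · (10² + 12²/0.5) / 3.7²
   = 7.1878 · (100 + 288) / 13.69
   = 7.1878 · 388 / 13.69
   = 203.71
Design effect: 2.25 × 203.71 = 458.36.
Round up → n₁ = 459; n₂ = r·n₁ = 0.5 × 459 = 230.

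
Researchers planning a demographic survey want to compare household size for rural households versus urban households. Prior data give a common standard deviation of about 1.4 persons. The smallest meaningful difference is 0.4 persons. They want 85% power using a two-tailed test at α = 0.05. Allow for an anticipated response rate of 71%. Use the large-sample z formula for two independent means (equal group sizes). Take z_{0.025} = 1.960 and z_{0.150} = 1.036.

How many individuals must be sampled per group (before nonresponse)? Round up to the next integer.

n = 310 per group

n = (z_{α/2} + z_β)² · (σ₁² + σ₂²) / δ²
  = (1.960 + 1.036)² · (2·1.4² = 3.92) / 0.4²
  = 8.9760 · 3.92 / 0.16
  = 219.91
Adjust for 71% response: 219.91 / 0.71 = 309.74.
Round up → n = 310 per group.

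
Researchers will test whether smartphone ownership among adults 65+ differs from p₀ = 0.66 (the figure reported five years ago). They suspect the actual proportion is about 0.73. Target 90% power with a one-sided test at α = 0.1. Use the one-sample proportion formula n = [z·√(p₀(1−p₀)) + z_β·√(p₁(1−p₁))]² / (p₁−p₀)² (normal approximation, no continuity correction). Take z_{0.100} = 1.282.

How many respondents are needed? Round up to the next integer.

n = [z_α·√(p₀q₀) + z_β·√(p₁q₁)]² / (p₁ − p₀)²
  = [1.282·√(0.66·0.34) + 1.282·√(0.73·0.27)]² / (0.07)²
  = [1.282·0.4737 + 1.282·0.4440]² / 0.0049
  = [1.1765]² / 0.0049
  = 282.46
Round up → n = 283.

n = 283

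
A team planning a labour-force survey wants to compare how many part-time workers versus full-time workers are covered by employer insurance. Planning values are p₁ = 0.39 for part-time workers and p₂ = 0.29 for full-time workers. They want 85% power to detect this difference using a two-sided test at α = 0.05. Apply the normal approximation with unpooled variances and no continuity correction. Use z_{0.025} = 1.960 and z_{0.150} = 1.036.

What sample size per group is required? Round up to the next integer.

n = (z_{α/2} + z_β)² · [p₁(1−p₁) + p₂(1−p₂)] / (p₁ − p₂)²
  = (1.960 + 1.036)² · (0.39·0.61 + 0.29·0.71) / (0.10)²
  = (2.996)² · (0.2379 + 0.2059) / 0.0100
  = 8.9760 · 0.4438 / 0.0100
  = 398.36
Round up → n = 399 per group.

n = 399 per group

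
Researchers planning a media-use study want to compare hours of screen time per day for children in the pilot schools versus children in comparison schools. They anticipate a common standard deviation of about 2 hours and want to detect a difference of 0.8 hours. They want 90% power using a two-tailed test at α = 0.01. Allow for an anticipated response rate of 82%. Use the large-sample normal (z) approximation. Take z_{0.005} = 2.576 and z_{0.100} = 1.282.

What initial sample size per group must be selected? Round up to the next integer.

n = 227 per group

n = (z_{α/2} + z_β)² · (σ₁² + σ₂²) / δ²
  = (2.576 + 1.282)² · (2·2² = 8) / 0.8²
  = 14.8842 · 8 / 0.64
  = 186.05
Adjust for 82% response: 186.05 / 0.82 = 226.89.
Round up → n = 227 per group.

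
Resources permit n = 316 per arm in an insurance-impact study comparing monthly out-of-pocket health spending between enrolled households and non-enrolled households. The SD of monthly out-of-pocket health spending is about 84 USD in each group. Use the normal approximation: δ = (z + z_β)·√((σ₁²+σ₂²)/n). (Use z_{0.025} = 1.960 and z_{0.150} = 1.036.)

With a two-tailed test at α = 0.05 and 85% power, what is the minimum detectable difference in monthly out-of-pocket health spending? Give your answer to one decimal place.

δ = (z_{α/2} + z_β) · √((σ₁²+σ₂²)/n)
  = (1.960 + 1.036) · √(14112/316)
  = 2.996 · √44.6582
  = 2.996 · 6.6827
  = 20.0213

Minimum detectable difference ≈ 20.0 USD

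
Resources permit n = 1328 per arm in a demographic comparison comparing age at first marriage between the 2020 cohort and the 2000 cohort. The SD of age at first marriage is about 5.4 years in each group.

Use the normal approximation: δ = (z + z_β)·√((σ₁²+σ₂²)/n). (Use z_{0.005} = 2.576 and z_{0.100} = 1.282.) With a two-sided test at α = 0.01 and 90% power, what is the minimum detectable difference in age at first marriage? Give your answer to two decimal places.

δ = (z_{α/2} + z_β) · √((σ₁²+σ₂²)/n)
  = (2.576 + 1.282) · √(58.32/1328)
  = 3.858 · √0.04392
  = 3.858 · 0.2096
  = 0.8085

Minimum detectable difference ≈ 0.81 years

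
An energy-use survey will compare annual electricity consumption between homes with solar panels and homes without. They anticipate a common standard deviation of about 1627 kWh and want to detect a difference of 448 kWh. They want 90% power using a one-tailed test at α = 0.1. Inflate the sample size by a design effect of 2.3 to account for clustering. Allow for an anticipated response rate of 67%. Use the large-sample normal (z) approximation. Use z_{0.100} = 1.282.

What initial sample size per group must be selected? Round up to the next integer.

n = (z_α + z_β)² · (σ₁² + σ₂²) / δ²
  = (1.282 + 1.282)² · (2·1627² = 5294258) / 448²
  = 6.5741 · 5294258 / 200704
  = 173.41
Design effect: 2.3 × 173.41 = 398.85.
Adjust for 67% response: 398.85 / 0.67 = 595.30.
Round up → n = 596 per group.

n = 596 per group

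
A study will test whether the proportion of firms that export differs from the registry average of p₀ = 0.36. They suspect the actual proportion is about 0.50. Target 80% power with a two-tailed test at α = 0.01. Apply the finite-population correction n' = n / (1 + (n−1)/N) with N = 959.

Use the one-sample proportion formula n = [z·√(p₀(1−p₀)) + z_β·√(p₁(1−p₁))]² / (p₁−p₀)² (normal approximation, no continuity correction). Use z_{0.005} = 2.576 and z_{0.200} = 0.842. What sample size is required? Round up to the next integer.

n = 123

n = [z_{α/2}·√(p₀q₀) + z_β·√(p₁q₁)]² / (p₁ − p₀)²
  = [2.576·√(0.36·0.64) + 0.842·√(0.50·0.50)]² / (0.14)²
  = [2.576·0.4800 + 0.842·0.5000]² / 0.0196
  = [1.6575]² / 0.0196
  = 140.17
Finite-population correction (N = 959): 140.17 / (1 + (140.17 − 1)/959) = 122.40.
Round up → n = 123.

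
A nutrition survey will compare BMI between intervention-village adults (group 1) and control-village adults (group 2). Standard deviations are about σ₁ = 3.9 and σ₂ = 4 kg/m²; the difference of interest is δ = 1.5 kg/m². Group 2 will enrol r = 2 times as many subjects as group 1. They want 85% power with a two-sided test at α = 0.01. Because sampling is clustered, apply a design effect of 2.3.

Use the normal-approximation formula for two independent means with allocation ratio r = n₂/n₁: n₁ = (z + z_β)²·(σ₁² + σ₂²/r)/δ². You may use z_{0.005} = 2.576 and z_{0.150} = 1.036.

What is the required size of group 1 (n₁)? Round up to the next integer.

n₁ = (z_{α/2} + z_β)² · (σ₁² + σ₂²/r) / δ²
   = (2.576 + 1.036)² · (3.9² + 4²/2) / 1.5²
   = 13.0465 · (15.21 + 8) / 2.25
   = 13.0465 · 23.21 / 2.25
   = 134.58
Design effect: 2.3 × 134.58 = 309.54.
Round up → n₁ = 310; n₂ = r·n₁ = 2 × 310 = 620.

n₁ = 310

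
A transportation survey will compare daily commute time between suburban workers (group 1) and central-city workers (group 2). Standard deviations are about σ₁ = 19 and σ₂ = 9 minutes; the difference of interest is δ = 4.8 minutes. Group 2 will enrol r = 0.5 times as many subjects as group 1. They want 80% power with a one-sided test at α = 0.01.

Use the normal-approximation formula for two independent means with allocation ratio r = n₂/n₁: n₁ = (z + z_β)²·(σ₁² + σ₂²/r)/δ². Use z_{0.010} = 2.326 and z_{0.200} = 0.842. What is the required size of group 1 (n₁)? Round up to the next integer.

n₁ = 228

n₁ = (z_α + z_β)² · (σ₁² + σ₂²/r) / δ²
   = (2.326 + 0.842)² · (19² + 9²/0.5) / 4.8²
   = 10.0362 · (361 + 162) / 23.04
   = 10.0362 · 523 / 23.04
   = 227.82
Round up → n₁ = 228; n₂ = r·n₁ = 0.5 × 228 = 114.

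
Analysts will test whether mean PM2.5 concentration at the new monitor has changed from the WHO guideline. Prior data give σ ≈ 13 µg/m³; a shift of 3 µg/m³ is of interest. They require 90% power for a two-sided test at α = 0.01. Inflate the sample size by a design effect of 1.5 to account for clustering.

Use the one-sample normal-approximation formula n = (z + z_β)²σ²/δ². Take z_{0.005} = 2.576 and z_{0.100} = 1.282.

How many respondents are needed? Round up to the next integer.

n = (z_{α/2} + z_β)² · σ² / δ²
  = (2.576 + 1.282)² · 13² / 3²
  = 14.8842 · 169 / 9
  = 279.49
Design effect: 1.5 × 279.49 = 419.24.
Round up → n = 420.

n = 420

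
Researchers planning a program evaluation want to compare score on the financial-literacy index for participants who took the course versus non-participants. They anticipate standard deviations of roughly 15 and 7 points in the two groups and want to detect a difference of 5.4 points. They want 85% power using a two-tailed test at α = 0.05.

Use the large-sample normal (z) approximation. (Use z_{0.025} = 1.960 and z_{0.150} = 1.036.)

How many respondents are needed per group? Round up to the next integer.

n = 85 per group

n = (z_{α/2} + z_β)² · (σ₁² + σ₂²) / δ²
  = (1.960 + 1.036)² · (15² + 7² = 274) / 5.4²
  = 8.9760 · 274 / 29.16
  = 84.34
Round up → n = 85 per group.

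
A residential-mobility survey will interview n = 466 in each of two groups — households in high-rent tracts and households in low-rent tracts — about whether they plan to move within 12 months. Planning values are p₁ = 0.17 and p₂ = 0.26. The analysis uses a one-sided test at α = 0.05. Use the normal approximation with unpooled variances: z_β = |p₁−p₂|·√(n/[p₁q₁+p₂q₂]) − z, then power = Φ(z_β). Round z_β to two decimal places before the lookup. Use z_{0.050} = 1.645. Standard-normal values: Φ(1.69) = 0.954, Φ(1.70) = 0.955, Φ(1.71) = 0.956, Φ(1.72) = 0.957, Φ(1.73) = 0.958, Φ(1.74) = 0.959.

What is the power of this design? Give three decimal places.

Power ≈ 0.957

z_β = |p₁−p₂|·√(n/[p₁q₁+p₂q₂]) − z_α
    = 0.09 · √(466/0.3335) − 1.645
    = 0.09 · 37.3805 − 1.645
    = 3.3642 − 1.645 = 1.7192 → 1.72
Power = Φ(1.72) = 0.957.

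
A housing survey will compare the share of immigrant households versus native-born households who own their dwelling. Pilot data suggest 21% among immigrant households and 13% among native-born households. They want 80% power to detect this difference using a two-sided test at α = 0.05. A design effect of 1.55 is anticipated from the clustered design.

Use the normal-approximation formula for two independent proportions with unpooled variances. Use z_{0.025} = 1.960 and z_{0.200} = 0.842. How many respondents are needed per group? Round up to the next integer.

n = (z_{α/2} + z_β)² · [p₁(1−p₁) + p₂(1−p₂)] / (p₁ − p₂)²
  = (1.960 + 0.842)² · (0.21·0.79 + 0.13·0.87) / (0.08)²
  = (2.802)² · (0.1659 + 0.1131) / 0.0064
  = 7.8512 · 0.2790 / 0.0064
  = 342.26
Design effect: 1.55 × 342.26 = 530.51.
Round up → n = 531 per group.

n = 531 per group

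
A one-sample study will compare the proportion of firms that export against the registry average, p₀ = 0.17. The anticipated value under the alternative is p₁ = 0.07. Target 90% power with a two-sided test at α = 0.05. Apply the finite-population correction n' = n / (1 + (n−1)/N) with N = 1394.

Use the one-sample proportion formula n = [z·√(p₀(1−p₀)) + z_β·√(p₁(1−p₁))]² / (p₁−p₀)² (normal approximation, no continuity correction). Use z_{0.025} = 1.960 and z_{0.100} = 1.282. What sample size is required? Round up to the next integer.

n = 105

n = [z_{α/2}·√(p₀q₀) + z_β·√(p₁q₁)]² / (p₁ − p₀)²
  = [1.960·√(0.17·0.83) + 1.282·√(0.07·0.93)]² / (-0.10)²
  = [1.960·0.3756 + 1.282·0.2551]² / 0.0100
  = [1.0633]² / 0.0100
  = 113.07
Finite-population correction (N = 1394): 113.07 / (1 + (113.07 − 1)/1394) = 104.66.
Round up → n = 105.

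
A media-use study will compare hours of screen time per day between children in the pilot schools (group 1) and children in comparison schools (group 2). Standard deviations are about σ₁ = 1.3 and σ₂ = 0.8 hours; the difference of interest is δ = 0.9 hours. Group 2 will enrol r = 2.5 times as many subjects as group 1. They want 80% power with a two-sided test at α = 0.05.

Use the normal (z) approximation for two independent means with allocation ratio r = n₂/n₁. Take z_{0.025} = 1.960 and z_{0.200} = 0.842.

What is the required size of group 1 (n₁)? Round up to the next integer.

n₁ = 19

n₁ = (z_{α/2} + z_β)² · (σ₁² + σ₂²/r) / δ²
   = (1.960 + 0.842)² · (1.3² + 0.8²/2.5) / 0.9²
   = 7.8512 · (1.69 + 0.256) / 0.81
   = 7.8512 · 1.946 / 0.81
   = 18.86
Round up → n₁ = 19; n₂ = r·n₁ = 2.5 × 19 = 48.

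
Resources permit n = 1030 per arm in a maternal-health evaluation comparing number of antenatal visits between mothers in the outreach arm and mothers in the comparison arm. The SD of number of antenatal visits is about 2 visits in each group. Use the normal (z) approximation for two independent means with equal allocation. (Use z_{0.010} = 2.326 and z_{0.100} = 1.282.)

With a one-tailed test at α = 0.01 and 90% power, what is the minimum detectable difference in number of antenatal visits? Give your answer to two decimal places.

Minimum detectable difference ≈ 0.32 visits

δ = (z_α + z_β) · √((σ₁²+σ₂²)/n)
  = (2.326 + 1.282) · √(8/1030)
  = 3.608 · √0.00777
  = 3.608 · 0.0881
  = 0.3180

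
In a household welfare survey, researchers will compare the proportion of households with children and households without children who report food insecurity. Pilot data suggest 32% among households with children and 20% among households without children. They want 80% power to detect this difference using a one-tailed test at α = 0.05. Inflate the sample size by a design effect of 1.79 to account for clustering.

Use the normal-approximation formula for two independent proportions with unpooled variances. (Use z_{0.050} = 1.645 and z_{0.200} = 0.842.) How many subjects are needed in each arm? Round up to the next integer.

n = (z_α + z_β)² · [p₁(1−p₁) + p₂(1−p₂)] / (p₁ − p₂)²
  = (1.645 + 0.842)² · (0.32·0.68 + 0.20·0.80) / (0.12)²
  = (2.487)² · (0.2176 + 0.1600) / 0.0144
  = 6.1852 · 0.3776 / 0.0144
  = 162.19
Design effect: 1.79 × 162.19 = 290.32.
Round up → n = 291 per group.

n = 291 per group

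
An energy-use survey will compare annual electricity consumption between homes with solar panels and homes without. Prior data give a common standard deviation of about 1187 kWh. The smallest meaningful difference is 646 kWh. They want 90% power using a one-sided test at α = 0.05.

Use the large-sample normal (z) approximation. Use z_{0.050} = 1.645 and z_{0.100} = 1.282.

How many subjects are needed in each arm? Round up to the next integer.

n = (z_α + z_β)² · (σ₁² + σ₂²) / δ²
  = (1.645 + 1.282)² · (2·1187² = 2817938) / 646²
  = 8.5673 · 2817938 / 417316
  = 57.85
Round up → n = 58 per group.

n = 58 per group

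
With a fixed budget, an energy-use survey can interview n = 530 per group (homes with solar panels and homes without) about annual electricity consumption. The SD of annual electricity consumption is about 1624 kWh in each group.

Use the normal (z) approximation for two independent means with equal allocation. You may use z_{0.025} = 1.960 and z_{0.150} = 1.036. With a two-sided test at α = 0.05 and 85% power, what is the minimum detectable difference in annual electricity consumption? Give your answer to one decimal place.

δ = (z_{α/2} + z_β) · √((σ₁²+σ₂²)/n)
  = (1.960 + 1.036) · √(5274752/530)
  = 2.996 · √9952.4
  = 2.996 · 99.7615
  = 298.8855

Minimum detectable difference ≈ 298.9 kWh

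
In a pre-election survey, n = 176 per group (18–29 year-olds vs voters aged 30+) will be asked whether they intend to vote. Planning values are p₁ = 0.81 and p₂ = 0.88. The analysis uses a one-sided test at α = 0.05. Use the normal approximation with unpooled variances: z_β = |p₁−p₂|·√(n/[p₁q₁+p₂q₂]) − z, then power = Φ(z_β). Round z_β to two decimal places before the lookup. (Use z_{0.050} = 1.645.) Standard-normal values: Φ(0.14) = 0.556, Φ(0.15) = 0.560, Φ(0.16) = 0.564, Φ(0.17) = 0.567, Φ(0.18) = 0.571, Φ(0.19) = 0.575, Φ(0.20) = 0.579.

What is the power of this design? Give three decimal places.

z_β = |p₁−p₂|·√(n/[p₁q₁+p₂q₂]) − z_α
    = 0.07 · √(176/0.2595) − 1.645
    = 0.07 · 26.0428 − 1.645
    = 1.8230 − 1.645 = 0.1780 → 0.18
Power = Φ(0.18) = 0.571.

Power ≈ 0.571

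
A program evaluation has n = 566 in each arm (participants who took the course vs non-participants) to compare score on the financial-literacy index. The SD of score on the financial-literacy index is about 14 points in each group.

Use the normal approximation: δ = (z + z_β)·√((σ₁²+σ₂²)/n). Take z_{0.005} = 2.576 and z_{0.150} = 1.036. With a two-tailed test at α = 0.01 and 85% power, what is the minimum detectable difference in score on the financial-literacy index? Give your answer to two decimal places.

δ = (z_{α/2} + z_β) · √((σ₁²+σ₂²)/n)
  = (2.576 + 1.036) · √(392/566)
  = 3.612 · √0.69258
  = 3.612 · 0.8322
  = 3.0060

Minimum detectable difference ≈ 3.01 points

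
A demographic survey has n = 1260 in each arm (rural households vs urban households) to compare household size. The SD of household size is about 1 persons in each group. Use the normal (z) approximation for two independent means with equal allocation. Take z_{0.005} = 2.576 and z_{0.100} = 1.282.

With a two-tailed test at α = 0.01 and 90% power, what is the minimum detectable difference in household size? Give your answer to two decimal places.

Minimum detectable difference ≈ 0.15 persons

δ = (z_{α/2} + z_β) · √((σ₁²+σ₂²)/n)
  = (2.576 + 1.282) · √(2/1260)
  = 3.858 · √0.00159
  = 3.858 · 0.0398
  = 0.1537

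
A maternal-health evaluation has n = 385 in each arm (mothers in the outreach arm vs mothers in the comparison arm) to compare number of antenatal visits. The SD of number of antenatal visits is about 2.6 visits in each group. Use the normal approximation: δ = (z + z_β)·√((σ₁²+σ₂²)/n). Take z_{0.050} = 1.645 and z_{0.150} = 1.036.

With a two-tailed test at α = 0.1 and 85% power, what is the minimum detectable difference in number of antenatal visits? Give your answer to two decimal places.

δ = (z_{α/2} + z_β) · √((σ₁²+σ₂²)/n)
  = (1.645 + 1.036) · √(13.52/385)
  = 2.681 · √0.03512
  = 2.681 · 0.1874
  = 0.5024

Minimum detectable difference ≈ 0.50 visits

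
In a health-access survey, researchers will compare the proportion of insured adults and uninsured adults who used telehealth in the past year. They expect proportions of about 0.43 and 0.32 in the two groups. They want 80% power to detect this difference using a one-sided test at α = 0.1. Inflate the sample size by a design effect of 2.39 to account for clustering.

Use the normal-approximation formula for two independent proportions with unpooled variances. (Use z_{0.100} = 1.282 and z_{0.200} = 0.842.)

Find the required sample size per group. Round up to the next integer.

n = (z_α + z_β)² · [p₁(1−p₁) + p₂(1−p₂)] / (p₁ − p₂)²
  = (1.282 + 0.842)² · (0.43·0.57 + 0.32·0.68) / (0.11)²
  = (2.124)² · (0.2451 + 0.2176) / 0.0121
  = 4.5114 · 0.4627 / 0.0121
  = 172.51
Design effect: 2.39 × 172.51 = 412.31.
Round up → n = 413 per group.

n = 413 per group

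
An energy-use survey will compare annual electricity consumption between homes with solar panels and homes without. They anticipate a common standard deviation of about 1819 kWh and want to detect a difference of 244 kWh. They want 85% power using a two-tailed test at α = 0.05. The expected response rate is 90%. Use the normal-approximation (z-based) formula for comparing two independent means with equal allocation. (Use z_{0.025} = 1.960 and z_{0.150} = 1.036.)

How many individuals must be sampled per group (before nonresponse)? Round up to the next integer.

n = 1109 per group

n = (z_{α/2} + z_β)² · (σ₁² + σ₂²) / δ²
  = (1.960 + 1.036)² · (2·1819² = 6617522) / 244²
  = 8.9760 · 6617522 / 59536
  = 997.70
Adjust for 90% response: 997.70 / 0.90 = 1108.55.
Round up → n = 1109 per group.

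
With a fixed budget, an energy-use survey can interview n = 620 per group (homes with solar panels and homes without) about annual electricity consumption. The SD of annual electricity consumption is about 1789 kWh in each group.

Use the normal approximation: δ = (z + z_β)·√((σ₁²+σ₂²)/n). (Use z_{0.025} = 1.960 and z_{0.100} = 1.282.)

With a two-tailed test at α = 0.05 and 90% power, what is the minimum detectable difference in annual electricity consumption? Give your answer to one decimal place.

Minimum detectable difference ≈ 329.4 kWh

δ = (z_{α/2} + z_β) · √((σ₁²+σ₂²)/n)
  = (1.960 + 1.282) · √(6401042/620)
  = 3.242 · √10324.3
  = 3.242 · 101.6084
  = 329.4143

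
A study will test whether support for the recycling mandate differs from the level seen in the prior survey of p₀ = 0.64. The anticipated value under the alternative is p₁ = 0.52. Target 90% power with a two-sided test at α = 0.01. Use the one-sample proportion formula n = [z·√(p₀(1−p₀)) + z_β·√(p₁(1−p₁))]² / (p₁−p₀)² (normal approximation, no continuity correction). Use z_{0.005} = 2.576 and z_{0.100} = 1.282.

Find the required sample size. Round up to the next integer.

n = [z_{α/2}·√(p₀q₀) + z_β·√(p₁q₁)]² / (p₁ − p₀)²
  = [2.576·√(0.64·0.36) + 1.282·√(0.52·0.48)]² / (-0.12)²
  = [2.576·0.4800 + 1.282·0.4996]² / 0.0144
  = [1.8770]² / 0.0144
  = 244.65
Round up → n = 245.

n = 245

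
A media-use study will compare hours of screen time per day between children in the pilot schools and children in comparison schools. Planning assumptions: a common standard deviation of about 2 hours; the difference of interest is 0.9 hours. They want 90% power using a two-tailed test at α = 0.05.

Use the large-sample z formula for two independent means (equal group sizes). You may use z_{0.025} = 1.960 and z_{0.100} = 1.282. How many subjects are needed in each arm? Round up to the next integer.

n = (z_{α/2} + z_β)² · (σ₁² + σ₂²) / δ²
  = (1.960 + 1.282)² · (2·2² = 8) / 0.9²
  = 10.5106 · 8 / 0.81
  = 103.81
Round up → n = 104 per group.

n = 104 per group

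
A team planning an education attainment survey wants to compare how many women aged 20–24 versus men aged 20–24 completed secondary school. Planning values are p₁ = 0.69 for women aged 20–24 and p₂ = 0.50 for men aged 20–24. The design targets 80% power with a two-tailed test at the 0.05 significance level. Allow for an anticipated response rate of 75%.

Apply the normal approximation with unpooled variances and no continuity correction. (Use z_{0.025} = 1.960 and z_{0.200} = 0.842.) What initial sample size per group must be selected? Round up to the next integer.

n = 135 per group

n = (z_{α/2} + z_β)² · [p₁(1−p₁) + p₂(1−p₂)] / (p₁ − p₂)²
  = (1.960 + 0.842)² · (0.69·0.31 + 0.50·0.50) / (0.19)²
  = (2.802)² · (0.2139 + 0.2500) / 0.0361
  = 7.8512 · 0.4639 / 0.0361
  = 100.89
Adjust for 75% response: 100.89 / 0.75 = 134.52.
Round up → n = 135 per group.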